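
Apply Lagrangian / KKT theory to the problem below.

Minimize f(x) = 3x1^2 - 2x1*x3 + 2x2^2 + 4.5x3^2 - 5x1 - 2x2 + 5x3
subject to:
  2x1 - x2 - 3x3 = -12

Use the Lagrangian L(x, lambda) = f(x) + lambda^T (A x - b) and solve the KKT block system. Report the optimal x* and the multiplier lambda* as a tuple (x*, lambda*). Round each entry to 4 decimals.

Form the Lagrangian:
  L(x, lambda) = (1/2) x^T Q x + c^T x + lambda^T (A x - b)
Stationarity (grad_x L = 0): Q x + c + A^T lambda = 0.
Primal feasibility: A x = b.

This gives the KKT block system:
  [ Q   A^T ] [ x     ]   [-c ]
  [ A    0  ] [ lambda ] = [ b ]

Solving the linear system:
  x*      = (-1.4554, 2.7452, 2.1146)
  lambda* = (8.9809)
  f(x*)   = 60.0653

x* = (-1.4554, 2.7452, 2.1146), lambda* = (8.9809)


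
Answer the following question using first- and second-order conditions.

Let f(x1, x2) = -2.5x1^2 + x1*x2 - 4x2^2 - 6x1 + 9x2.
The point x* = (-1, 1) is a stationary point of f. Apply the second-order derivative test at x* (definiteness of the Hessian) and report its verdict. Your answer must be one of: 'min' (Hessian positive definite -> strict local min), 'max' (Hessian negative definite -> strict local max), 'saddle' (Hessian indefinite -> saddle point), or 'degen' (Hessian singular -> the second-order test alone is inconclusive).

Compute the Hessian H = grad^2 f:
  H = [[-5, 1], [1, -8]]
Verify stationarity: grad f(x*) = H x* + g = (0, 0).
Eigenvalues of H: -8.3028, -4.6972.
Both eigenvalues < 0, so H is negative definite -> x* is a strict local max.

max


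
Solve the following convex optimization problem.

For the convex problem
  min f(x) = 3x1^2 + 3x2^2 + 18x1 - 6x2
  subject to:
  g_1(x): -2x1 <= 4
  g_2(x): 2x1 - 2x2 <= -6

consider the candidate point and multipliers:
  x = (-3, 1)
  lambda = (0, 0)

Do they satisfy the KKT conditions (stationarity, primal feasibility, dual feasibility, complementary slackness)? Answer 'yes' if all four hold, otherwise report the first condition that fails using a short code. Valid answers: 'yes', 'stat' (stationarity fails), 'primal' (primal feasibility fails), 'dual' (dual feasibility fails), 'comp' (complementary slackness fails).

Gradient of f: grad f(x) = Q x + c = (0, 0)
Constraint values g_i(x) = a_i^T x - b_i:
  g_1((-3, 1)) = 2
  g_2((-3, 1)) = -2
Stationarity residual: grad f(x) + sum_i lambda_i a_i = (0, 0)
  -> stationarity OK
Primal feasibility (all g_i <= 0): FAILS
Dual feasibility (all lambda_i >= 0): OK
Complementary slackness (lambda_i * g_i(x) = 0 for all i): OK

Verdict: the first failing condition is primal_feasibility -> primal.

primal


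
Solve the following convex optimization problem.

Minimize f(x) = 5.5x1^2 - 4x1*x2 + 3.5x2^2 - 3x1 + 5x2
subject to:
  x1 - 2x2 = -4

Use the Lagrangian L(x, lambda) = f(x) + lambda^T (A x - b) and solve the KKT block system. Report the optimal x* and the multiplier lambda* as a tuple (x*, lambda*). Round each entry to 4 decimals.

Form the Lagrangian:
  L(x, lambda) = (1/2) x^T Q x + c^T x + lambda^T (A x - b)
Stationarity (grad_x L = 0): Q x + c + A^T lambda = 0.
Primal feasibility: A x = b.

This gives the KKT block system:
  [ Q   A^T ] [ x     ]   [-c ]
  [ A    0  ] [ lambda ] = [ b ]

Solving the linear system:
  x*      = (0.1714, 2.0857)
  lambda* = (9.4571)
  f(x*)   = 23.8714

x* = (0.1714, 2.0857), lambda* = (9.4571)


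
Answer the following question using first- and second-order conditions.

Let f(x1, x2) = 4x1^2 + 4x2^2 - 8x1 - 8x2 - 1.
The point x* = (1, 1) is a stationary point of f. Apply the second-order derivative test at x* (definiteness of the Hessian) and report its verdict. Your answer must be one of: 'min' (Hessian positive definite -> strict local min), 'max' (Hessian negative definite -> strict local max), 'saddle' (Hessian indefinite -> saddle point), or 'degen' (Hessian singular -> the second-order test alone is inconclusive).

Compute the Hessian H = grad^2 f:
  H = [[8, 0], [0, 8]]
Verify stationarity: grad f(x*) = H x* + g = (0, 0).
Eigenvalues of H: 8, 8.
Both eigenvalues > 0, so H is positive definite -> x* is a strict local min.

min


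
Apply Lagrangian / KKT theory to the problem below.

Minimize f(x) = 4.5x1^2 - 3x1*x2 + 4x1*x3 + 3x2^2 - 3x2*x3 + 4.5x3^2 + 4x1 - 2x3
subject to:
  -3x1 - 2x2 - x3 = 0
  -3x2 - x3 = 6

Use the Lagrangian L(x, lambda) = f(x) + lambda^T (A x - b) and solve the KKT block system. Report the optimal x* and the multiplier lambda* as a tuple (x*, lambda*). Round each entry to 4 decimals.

Form the Lagrangian:
  L(x, lambda) = (1/2) x^T Q x + c^T x + lambda^T (A x - b)
Stationarity (grad_x L = 0): Q x + c + A^T lambda = 0.
Primal feasibility: A x = b.

This gives the KKT block system:
  [ Q   A^T ] [ x     ]   [-c ]
  [ A    0  ] [ lambda ] = [ b ]

Solving the linear system:
  x*      = (1.4606, -1.6181, -1.1458)
  lambda* = (5.8056, -7.4213)
  f(x*)   = 26.331

x* = (1.4606, -1.6181, -1.1458), lambda* = (5.8056, -7.4213)


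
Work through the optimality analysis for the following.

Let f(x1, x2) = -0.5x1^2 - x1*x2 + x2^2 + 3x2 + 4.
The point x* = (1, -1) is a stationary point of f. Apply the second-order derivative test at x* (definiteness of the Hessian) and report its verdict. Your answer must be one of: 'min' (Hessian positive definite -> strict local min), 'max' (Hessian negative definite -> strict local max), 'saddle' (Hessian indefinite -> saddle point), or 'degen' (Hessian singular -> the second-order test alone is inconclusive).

Compute the Hessian H = grad^2 f:
  H = [[-1, -1], [-1, 2]]
Verify stationarity: grad f(x*) = H x* + g = (0, 0).
Eigenvalues of H: -1.3028, 2.3028.
Eigenvalues have mixed signs, so H is indefinite -> x* is a saddle point.

saddle


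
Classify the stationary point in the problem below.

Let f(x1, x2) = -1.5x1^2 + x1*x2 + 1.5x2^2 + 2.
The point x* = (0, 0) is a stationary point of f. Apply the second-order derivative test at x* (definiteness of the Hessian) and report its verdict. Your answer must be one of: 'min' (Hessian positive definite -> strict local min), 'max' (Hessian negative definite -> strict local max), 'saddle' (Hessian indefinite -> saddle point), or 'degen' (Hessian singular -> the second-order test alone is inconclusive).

Compute the Hessian H = grad^2 f:
  H = [[-3, 1], [1, 3]]
Verify stationarity: grad f(x*) = H x* + g = (0, 0).
Eigenvalues of H: -3.1623, 3.1623.
Eigenvalues have mixed signs, so H is indefinite -> x* is a saddle point.

saddle


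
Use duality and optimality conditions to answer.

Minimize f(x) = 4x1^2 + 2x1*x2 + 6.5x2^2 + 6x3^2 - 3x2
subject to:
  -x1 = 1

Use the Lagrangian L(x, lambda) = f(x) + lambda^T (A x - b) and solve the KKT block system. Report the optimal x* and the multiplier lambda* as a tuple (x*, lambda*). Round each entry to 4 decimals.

Form the Lagrangian:
  L(x, lambda) = (1/2) x^T Q x + c^T x + lambda^T (A x - b)
Stationarity (grad_x L = 0): Q x + c + A^T lambda = 0.
Primal feasibility: A x = b.

This gives the KKT block system:
  [ Q   A^T ] [ x     ]   [-c ]
  [ A    0  ] [ lambda ] = [ b ]

Solving the linear system:
  x*      = (-1, 0.3846, 0)
  lambda* = (-7.2308)
  f(x*)   = 3.0385

x* = (-1, 0.3846, 0), lambda* = (-7.2308)


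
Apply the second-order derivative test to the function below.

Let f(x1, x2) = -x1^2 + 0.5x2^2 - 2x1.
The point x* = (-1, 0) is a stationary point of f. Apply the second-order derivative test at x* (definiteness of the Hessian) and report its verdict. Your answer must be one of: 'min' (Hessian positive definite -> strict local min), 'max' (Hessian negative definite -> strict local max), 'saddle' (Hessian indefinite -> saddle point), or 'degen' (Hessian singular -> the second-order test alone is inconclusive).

Compute the Hessian H = grad^2 f:
  H = [[-2, 0], [0, 1]]
Verify stationarity: grad f(x*) = H x* + g = (0, 0).
Eigenvalues of H: -2, 1.
Eigenvalues have mixed signs, so H is indefinite -> x* is a saddle point.

saddle


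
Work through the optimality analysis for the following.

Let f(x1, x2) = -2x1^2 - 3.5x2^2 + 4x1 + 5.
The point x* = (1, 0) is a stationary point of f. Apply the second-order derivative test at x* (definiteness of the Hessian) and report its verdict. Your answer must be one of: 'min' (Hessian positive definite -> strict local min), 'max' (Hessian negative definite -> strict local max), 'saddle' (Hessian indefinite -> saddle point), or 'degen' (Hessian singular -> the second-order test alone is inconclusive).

Compute the Hessian H = grad^2 f:
  H = [[-4, 0], [0, -7]]
Verify stationarity: grad f(x*) = H x* + g = (0, 0).
Eigenvalues of H: -7, -4.
Both eigenvalues < 0, so H is negative definite -> x* is a strict local max.

max


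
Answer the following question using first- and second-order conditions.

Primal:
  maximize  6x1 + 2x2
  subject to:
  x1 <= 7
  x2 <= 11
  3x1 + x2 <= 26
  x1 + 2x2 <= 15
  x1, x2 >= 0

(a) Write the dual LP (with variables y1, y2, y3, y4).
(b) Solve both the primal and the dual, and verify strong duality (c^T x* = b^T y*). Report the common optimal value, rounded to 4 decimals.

The standard primal-dual pair for 'max c^T x s.t. A x <= b, x >= 0' is:
  Dual:  min b^T y  s.t.  A^T y >= c,  y >= 0.

So the dual LP is:
  minimize  7y1 + 11y2 + 26y3 + 15y4
  subject to:
    y1 + 3y3 + y4 >= 6
    y2 + y3 + 2y4 >= 2
    y1, y2, y3, y4 >= 0

Solving the primal: x* = (7, 4).
  primal value c^T x* = 50.
Solving the dual: y* = (5, 0, 0, 1).
  dual value b^T y* = 50.
Strong duality: c^T x* = b^T y*. Confirmed.

50


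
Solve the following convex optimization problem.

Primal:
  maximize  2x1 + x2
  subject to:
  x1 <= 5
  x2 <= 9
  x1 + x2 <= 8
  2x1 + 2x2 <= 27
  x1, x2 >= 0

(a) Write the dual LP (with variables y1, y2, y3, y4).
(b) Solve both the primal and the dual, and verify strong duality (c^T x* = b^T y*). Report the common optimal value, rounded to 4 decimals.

The standard primal-dual pair for 'max c^T x s.t. A x <= b, x >= 0' is:
  Dual:  min b^T y  s.t.  A^T y >= c,  y >= 0.

So the dual LP is:
  minimize  5y1 + 9y2 + 8y3 + 27y4
  subject to:
    y1 + y3 + 2y4 >= 2
    y2 + y3 + 2y4 >= 1
    y1, y2, y3, y4 >= 0

Solving the primal: x* = (5, 3).
  primal value c^T x* = 13.
Solving the dual: y* = (1, 0, 1, 0).
  dual value b^T y* = 13.
Strong duality: c^T x* = b^T y*. Confirmed.

13


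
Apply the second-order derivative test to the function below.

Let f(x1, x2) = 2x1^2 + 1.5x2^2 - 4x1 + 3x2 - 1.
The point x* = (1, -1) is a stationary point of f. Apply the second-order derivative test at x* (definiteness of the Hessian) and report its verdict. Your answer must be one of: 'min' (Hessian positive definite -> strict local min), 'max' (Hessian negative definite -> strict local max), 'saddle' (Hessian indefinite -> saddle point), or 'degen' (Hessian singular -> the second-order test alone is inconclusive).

Compute the Hessian H = grad^2 f:
  H = [[4, 0], [0, 3]]
Verify stationarity: grad f(x*) = H x* + g = (0, 0).
Eigenvalues of H: 3, 4.
Both eigenvalues > 0, so H is positive definite -> x* is a strict local min.

min


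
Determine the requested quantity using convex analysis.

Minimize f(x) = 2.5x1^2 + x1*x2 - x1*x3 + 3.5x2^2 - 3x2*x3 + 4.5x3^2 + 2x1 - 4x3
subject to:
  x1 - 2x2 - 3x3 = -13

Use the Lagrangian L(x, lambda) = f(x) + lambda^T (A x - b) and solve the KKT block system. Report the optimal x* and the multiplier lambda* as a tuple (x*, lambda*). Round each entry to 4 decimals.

Form the Lagrangian:
  L(x, lambda) = (1/2) x^T Q x + c^T x + lambda^T (A x - b)
Stationarity (grad_x L = 0): Q x + c + A^T lambda = 0.
Primal feasibility: A x = b.

This gives the KKT block system:
  [ Q   A^T ] [ x     ]   [-c ]
  [ A    0  ] [ lambda ] = [ b ]

Solving the linear system:
  x*      = (-1.1705, 2.3182, 2.3977)
  lambda* = (3.9318)
  f(x*)   = 19.5909

x* = (-1.1705, 2.3182, 2.3977), lambda* = (3.9318)


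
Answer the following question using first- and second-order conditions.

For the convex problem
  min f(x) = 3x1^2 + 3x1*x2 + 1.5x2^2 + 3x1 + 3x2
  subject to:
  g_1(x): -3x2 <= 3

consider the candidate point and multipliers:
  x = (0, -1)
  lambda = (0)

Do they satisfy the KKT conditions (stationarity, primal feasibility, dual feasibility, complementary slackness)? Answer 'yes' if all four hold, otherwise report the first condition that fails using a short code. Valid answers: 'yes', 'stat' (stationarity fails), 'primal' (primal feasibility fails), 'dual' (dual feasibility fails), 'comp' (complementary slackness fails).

Gradient of f: grad f(x) = Q x + c = (0, 0)
Constraint values g_i(x) = a_i^T x - b_i:
  g_1((0, -1)) = 0
Stationarity residual: grad f(x) + sum_i lambda_i a_i = (0, 0)
  -> stationarity OK
Primal feasibility (all g_i <= 0): OK
Dual feasibility (all lambda_i >= 0): OK
Complementary slackness (lambda_i * g_i(x) = 0 for all i): OK

Verdict: yes, KKT holds.

yes


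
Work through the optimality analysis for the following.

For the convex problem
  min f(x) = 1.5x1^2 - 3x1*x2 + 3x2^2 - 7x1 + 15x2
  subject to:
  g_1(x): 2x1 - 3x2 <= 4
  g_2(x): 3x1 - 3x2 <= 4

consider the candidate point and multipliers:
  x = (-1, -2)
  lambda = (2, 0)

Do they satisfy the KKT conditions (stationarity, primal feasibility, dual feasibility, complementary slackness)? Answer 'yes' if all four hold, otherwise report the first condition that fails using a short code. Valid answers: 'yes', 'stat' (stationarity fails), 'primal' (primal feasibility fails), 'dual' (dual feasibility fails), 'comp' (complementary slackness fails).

Gradient of f: grad f(x) = Q x + c = (-4, 6)
Constraint values g_i(x) = a_i^T x - b_i:
  g_1((-1, -2)) = 0
  g_2((-1, -2)) = -1
Stationarity residual: grad f(x) + sum_i lambda_i a_i = (0, 0)
  -> stationarity OK
Primal feasibility (all g_i <= 0): OK
Dual feasibility (all lambda_i >= 0): OK
Complementary slackness (lambda_i * g_i(x) = 0 for all i): OK

Verdict: yes, KKT holds.

yes


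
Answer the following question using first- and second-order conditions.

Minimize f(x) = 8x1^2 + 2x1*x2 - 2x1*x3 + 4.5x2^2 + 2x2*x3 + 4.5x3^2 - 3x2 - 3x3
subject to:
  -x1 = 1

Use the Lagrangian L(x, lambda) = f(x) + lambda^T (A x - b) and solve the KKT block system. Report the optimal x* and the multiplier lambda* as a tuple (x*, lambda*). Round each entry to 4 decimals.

Form the Lagrangian:
  L(x, lambda) = (1/2) x^T Q x + c^T x + lambda^T (A x - b)
Stationarity (grad_x L = 0): Q x + c + A^T lambda = 0.
Primal feasibility: A x = b.

This gives the KKT block system:
  [ Q   A^T ] [ x     ]   [-c ]
  [ A    0  ] [ lambda ] = [ b ]

Solving the linear system:
  x*      = (-1, 0.5584, -0.013)
  lambda* = (-14.8571)
  f(x*)   = 6.6104

x* = (-1, 0.5584, -0.013), lambda* = (-14.8571)


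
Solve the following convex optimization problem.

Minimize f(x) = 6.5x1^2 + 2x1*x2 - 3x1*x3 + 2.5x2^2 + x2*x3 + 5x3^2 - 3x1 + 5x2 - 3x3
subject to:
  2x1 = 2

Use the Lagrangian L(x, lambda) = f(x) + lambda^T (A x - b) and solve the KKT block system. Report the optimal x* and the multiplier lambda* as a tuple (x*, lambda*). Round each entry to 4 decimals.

Form the Lagrangian:
  L(x, lambda) = (1/2) x^T Q x + c^T x + lambda^T (A x - b)
Stationarity (grad_x L = 0): Q x + c + A^T lambda = 0.
Primal feasibility: A x = b.

This gives the KKT block system:
  [ Q   A^T ] [ x     ]   [-c ]
  [ A    0  ] [ lambda ] = [ b ]

Solving the linear system:
  x*      = (1, -1.551, 0.7551)
  lambda* = (-2.3163)
  f(x*)   = -4.1939

x* = (1, -1.551, 0.7551), lambda* = (-2.3163)


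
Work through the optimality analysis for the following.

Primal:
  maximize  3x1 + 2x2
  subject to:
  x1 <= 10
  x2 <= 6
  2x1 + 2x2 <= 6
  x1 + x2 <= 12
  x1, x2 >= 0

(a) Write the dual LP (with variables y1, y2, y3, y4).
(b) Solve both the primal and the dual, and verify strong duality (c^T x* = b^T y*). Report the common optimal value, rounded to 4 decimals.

The standard primal-dual pair for 'max c^T x s.t. A x <= b, x >= 0' is:
  Dual:  min b^T y  s.t.  A^T y >= c,  y >= 0.

So the dual LP is:
  minimize  10y1 + 6y2 + 6y3 + 12y4
  subject to:
    y1 + 2y3 + y4 >= 3
    y2 + 2y3 + y4 >= 2
    y1, y2, y3, y4 >= 0

Solving the primal: x* = (3, 0).
  primal value c^T x* = 9.
Solving the dual: y* = (0, 0, 1.5, 0).
  dual value b^T y* = 9.
Strong duality: c^T x* = b^T y*. Confirmed.

9


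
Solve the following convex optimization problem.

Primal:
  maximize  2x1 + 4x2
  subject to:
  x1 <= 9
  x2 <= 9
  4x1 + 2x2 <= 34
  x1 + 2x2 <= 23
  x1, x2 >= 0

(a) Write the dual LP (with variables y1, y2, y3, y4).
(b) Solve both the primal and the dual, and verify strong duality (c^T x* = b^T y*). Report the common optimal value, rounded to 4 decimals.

The standard primal-dual pair for 'max c^T x s.t. A x <= b, x >= 0' is:
  Dual:  min b^T y  s.t.  A^T y >= c,  y >= 0.

So the dual LP is:
  minimize  9y1 + 9y2 + 34y3 + 23y4
  subject to:
    y1 + 4y3 + y4 >= 2
    y2 + 2y3 + 2y4 >= 4
    y1, y2, y3, y4 >= 0

Solving the primal: x* = (4, 9).
  primal value c^T x* = 44.
Solving the dual: y* = (0, 3, 0.5, 0).
  dual value b^T y* = 44.
Strong duality: c^T x* = b^T y*. Confirmed.

44


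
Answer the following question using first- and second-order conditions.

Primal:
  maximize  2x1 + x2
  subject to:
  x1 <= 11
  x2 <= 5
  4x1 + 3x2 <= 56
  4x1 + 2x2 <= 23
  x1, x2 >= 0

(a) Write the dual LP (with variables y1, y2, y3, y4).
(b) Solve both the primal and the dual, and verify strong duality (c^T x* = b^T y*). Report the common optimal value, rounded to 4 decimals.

The standard primal-dual pair for 'max c^T x s.t. A x <= b, x >= 0' is:
  Dual:  min b^T y  s.t.  A^T y >= c,  y >= 0.

So the dual LP is:
  minimize  11y1 + 5y2 + 56y3 + 23y4
  subject to:
    y1 + 4y3 + 4y4 >= 2
    y2 + 3y3 + 2y4 >= 1
    y1, y2, y3, y4 >= 0

Solving the primal: x* = (5.75, 0).
  primal value c^T x* = 11.5.
Solving the dual: y* = (0, 0, 0, 0.5).
  dual value b^T y* = 11.5.
Strong duality: c^T x* = b^T y*. Confirmed.

11.5


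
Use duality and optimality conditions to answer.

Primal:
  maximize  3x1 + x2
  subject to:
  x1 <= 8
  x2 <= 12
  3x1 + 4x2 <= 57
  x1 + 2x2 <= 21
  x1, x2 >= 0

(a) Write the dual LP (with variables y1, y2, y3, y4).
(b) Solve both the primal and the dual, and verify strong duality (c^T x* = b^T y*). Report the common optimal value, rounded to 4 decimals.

The standard primal-dual pair for 'max c^T x s.t. A x <= b, x >= 0' is:
  Dual:  min b^T y  s.t.  A^T y >= c,  y >= 0.

So the dual LP is:
  minimize  8y1 + 12y2 + 57y3 + 21y4
  subject to:
    y1 + 3y3 + y4 >= 3
    y2 + 4y3 + 2y4 >= 1
    y1, y2, y3, y4 >= 0

Solving the primal: x* = (8, 6.5).
  primal value c^T x* = 30.5.
Solving the dual: y* = (2.5, 0, 0, 0.5).
  dual value b^T y* = 30.5.
Strong duality: c^T x* = b^T y*. Confirmed.

30.5


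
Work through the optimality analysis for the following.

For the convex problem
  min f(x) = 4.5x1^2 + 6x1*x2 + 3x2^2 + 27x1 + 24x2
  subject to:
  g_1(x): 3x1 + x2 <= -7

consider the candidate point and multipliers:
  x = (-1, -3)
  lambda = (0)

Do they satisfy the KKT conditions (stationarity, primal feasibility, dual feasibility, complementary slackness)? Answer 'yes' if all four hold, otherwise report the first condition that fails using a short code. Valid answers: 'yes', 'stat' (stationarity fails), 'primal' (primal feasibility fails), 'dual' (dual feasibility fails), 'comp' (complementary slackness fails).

Gradient of f: grad f(x) = Q x + c = (0, 0)
Constraint values g_i(x) = a_i^T x - b_i:
  g_1((-1, -3)) = 1
Stationarity residual: grad f(x) + sum_i lambda_i a_i = (0, 0)
  -> stationarity OK
Primal feasibility (all g_i <= 0): FAILS
Dual feasibility (all lambda_i >= 0): OK
Complementary slackness (lambda_i * g_i(x) = 0 for all i): OK

Verdict: the first failing condition is primal_feasibility -> primal.

primal


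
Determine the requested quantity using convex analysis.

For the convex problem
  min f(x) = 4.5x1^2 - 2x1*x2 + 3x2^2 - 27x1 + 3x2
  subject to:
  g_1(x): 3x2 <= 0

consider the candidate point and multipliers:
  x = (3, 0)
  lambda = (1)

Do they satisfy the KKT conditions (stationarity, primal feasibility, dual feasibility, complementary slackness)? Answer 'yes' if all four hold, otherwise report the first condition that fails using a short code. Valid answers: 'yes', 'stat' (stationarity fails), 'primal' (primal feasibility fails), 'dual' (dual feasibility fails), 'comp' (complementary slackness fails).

Gradient of f: grad f(x) = Q x + c = (0, -3)
Constraint values g_i(x) = a_i^T x - b_i:
  g_1((3, 0)) = 0
Stationarity residual: grad f(x) + sum_i lambda_i a_i = (0, 0)
  -> stationarity OK
Primal feasibility (all g_i <= 0): OK
Dual feasibility (all lambda_i >= 0): OK
Complementary slackness (lambda_i * g_i(x) = 0 for all i): OK

Verdict: yes, KKT holds.

yes


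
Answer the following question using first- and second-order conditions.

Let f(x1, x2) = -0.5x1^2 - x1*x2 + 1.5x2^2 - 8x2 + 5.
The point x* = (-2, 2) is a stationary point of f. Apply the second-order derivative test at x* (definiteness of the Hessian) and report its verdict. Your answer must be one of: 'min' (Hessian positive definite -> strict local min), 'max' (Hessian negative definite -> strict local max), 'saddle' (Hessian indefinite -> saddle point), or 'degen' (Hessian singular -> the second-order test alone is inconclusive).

Compute the Hessian H = grad^2 f:
  H = [[-1, -1], [-1, 3]]
Verify stationarity: grad f(x*) = H x* + g = (0, 0).
Eigenvalues of H: -1.2361, 3.2361.
Eigenvalues have mixed signs, so H is indefinite -> x* is a saddle point.

saddle


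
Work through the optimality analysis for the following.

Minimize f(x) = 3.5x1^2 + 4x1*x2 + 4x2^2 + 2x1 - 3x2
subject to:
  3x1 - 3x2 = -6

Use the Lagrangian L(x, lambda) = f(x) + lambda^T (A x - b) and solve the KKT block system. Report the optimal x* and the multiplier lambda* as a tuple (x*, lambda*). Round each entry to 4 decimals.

Form the Lagrangian:
  L(x, lambda) = (1/2) x^T Q x + c^T x + lambda^T (A x - b)
Stationarity (grad_x L = 0): Q x + c + A^T lambda = 0.
Primal feasibility: A x = b.

This gives the KKT block system:
  [ Q   A^T ] [ x     ]   [-c ]
  [ A    0  ] [ lambda ] = [ b ]

Solving the linear system:
  x*      = (-1, 1)
  lambda* = (0.3333)
  f(x*)   = -1.5

x* = (-1, 1), lambda* = (0.3333)


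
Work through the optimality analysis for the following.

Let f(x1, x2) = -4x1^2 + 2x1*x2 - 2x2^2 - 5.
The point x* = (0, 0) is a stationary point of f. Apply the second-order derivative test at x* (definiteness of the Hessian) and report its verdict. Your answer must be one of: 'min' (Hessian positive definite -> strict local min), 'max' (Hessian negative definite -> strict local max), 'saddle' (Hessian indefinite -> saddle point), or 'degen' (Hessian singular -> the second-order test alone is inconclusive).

Compute the Hessian H = grad^2 f:
  H = [[-8, 2], [2, -4]]
Verify stationarity: grad f(x*) = H x* + g = (0, 0).
Eigenvalues of H: -8.8284, -3.1716.
Both eigenvalues < 0, so H is negative definite -> x* is a strict local max.

max


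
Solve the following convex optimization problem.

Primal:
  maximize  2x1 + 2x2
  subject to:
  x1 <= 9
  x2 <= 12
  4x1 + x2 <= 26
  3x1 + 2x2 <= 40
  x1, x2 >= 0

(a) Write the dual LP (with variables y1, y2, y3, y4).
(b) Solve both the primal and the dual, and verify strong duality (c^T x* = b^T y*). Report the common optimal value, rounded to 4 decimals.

The standard primal-dual pair for 'max c^T x s.t. A x <= b, x >= 0' is:
  Dual:  min b^T y  s.t.  A^T y >= c,  y >= 0.

So the dual LP is:
  minimize  9y1 + 12y2 + 26y3 + 40y4
  subject to:
    y1 + 4y3 + 3y4 >= 2
    y2 + y3 + 2y4 >= 2
    y1, y2, y3, y4 >= 0

Solving the primal: x* = (3.5, 12).
  primal value c^T x* = 31.
Solving the dual: y* = (0, 1.5, 0.5, 0).
  dual value b^T y* = 31.
Strong duality: c^T x* = b^T y*. Confirmed.

31


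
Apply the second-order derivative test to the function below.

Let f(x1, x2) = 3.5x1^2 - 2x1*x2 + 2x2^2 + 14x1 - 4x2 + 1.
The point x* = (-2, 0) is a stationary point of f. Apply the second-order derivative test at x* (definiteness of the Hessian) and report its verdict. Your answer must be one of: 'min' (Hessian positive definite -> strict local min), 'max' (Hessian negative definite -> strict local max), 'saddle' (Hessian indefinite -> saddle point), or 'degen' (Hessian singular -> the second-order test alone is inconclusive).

Compute the Hessian H = grad^2 f:
  H = [[7, -2], [-2, 4]]
Verify stationarity: grad f(x*) = H x* + g = (0, 0).
Eigenvalues of H: 3, 8.
Both eigenvalues > 0, so H is positive definite -> x* is a strict local min.

min


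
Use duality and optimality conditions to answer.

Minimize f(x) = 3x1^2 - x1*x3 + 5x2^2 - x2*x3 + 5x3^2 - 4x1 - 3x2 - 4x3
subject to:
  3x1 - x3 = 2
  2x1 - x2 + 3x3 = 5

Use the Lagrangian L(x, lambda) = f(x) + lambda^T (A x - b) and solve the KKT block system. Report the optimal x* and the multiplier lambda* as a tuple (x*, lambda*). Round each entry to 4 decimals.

Form the Lagrangian:
  L(x, lambda) = (1/2) x^T Q x + c^T x + lambda^T (A x - b)
Stationarity (grad_x L = 0): Q x + c + A^T lambda = 0.
Primal feasibility: A x = b.

This gives the KKT block system:
  [ Q   A^T ] [ x     ]   [-c ]
  [ A    0  ] [ lambda ] = [ b ]

Solving the linear system:
  x*      = (1.0227, 0.2496, 1.0681)
  lambda* = (0.6921, -1.5721)
  f(x*)   = -1.3177

x* = (1.0227, 0.2496, 1.0681), lambda* = (0.6921, -1.5721)


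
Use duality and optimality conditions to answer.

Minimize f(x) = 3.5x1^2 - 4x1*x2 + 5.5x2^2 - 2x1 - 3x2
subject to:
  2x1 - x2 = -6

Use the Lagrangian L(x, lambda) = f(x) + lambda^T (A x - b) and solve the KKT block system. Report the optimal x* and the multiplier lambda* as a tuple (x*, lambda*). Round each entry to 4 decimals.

Form the Lagrangian:
  L(x, lambda) = (1/2) x^T Q x + c^T x + lambda^T (A x - b)
Stationarity (grad_x L = 0): Q x + c + A^T lambda = 0.
Primal feasibility: A x = b.

This gives the KKT block system:
  [ Q   A^T ] [ x     ]   [-c ]
  [ A    0  ] [ lambda ] = [ b ]

Solving the linear system:
  x*      = (-2.8571, 0.2857)
  lambda* = (11.5714)
  f(x*)   = 37.1429

x* = (-2.8571, 0.2857), lambda* = (11.5714)


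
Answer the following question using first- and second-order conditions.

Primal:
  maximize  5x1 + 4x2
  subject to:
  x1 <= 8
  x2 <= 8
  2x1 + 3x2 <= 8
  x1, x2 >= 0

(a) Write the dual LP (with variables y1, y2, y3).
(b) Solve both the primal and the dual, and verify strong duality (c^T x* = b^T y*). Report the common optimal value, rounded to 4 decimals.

The standard primal-dual pair for 'max c^T x s.t. A x <= b, x >= 0' is:
  Dual:  min b^T y  s.t.  A^T y >= c,  y >= 0.

So the dual LP is:
  minimize  8y1 + 8y2 + 8y3
  subject to:
    y1 + 2y3 >= 5
    y2 + 3y3 >= 4
    y1, y2, y3 >= 0

Solving the primal: x* = (4, 0).
  primal value c^T x* = 20.
Solving the dual: y* = (0, 0, 2.5).
  dual value b^T y* = 20.
Strong duality: c^T x* = b^T y*. Confirmed.

20


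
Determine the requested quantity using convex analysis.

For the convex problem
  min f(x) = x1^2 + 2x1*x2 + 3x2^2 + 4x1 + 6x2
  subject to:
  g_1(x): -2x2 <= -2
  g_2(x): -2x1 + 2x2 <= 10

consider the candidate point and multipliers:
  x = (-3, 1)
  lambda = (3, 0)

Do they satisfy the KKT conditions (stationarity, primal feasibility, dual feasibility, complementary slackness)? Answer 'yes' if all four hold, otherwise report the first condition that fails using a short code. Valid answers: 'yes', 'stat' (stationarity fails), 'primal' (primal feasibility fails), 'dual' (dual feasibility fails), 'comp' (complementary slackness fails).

Gradient of f: grad f(x) = Q x + c = (0, 6)
Constraint values g_i(x) = a_i^T x - b_i:
  g_1((-3, 1)) = 0
  g_2((-3, 1)) = -2
Stationarity residual: grad f(x) + sum_i lambda_i a_i = (0, 0)
  -> stationarity OK
Primal feasibility (all g_i <= 0): OK
Dual feasibility (all lambda_i >= 0): OK
Complementary slackness (lambda_i * g_i(x) = 0 for all i): OK

Verdict: yes, KKT holds.

yes


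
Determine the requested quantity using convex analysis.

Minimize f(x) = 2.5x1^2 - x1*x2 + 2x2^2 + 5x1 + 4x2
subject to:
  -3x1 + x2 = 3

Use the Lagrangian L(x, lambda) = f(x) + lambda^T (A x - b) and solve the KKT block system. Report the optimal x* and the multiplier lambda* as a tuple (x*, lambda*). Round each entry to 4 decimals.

Form the Lagrangian:
  L(x, lambda) = (1/2) x^T Q x + c^T x + lambda^T (A x - b)
Stationarity (grad_x L = 0): Q x + c + A^T lambda = 0.
Primal feasibility: A x = b.

This gives the KKT block system:
  [ Q   A^T ] [ x     ]   [-c ]
  [ A    0  ] [ lambda ] = [ b ]

Solving the linear system:
  x*      = (-1.4286, -1.2857)
  lambda* = (-0.2857)
  f(x*)   = -5.7143

x* = (-1.4286, -1.2857), lambda* = (-0.2857)


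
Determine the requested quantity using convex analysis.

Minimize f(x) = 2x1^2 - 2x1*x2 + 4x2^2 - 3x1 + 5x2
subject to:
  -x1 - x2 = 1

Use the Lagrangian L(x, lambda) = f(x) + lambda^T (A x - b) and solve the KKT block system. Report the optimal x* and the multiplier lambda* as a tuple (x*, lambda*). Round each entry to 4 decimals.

Form the Lagrangian:
  L(x, lambda) = (1/2) x^T Q x + c^T x + lambda^T (A x - b)
Stationarity (grad_x L = 0): Q x + c + A^T lambda = 0.
Primal feasibility: A x = b.

This gives the KKT block system:
  [ Q   A^T ] [ x     ]   [-c ]
  [ A    0  ] [ lambda ] = [ b ]

Solving the linear system:
  x*      = (-0.125, -0.875)
  lambda* = (-1.75)
  f(x*)   = -1.125

x* = (-0.125, -0.875), lambda* = (-1.75)


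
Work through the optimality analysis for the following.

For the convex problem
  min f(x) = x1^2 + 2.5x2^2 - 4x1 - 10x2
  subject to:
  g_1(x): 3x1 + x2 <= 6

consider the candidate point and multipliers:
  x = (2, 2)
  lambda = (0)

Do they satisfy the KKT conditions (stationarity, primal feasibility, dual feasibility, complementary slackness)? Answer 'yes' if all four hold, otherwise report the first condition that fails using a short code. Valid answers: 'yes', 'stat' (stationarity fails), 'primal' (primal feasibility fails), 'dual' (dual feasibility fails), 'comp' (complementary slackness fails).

Gradient of f: grad f(x) = Q x + c = (0, 0)
Constraint values g_i(x) = a_i^T x - b_i:
  g_1((2, 2)) = 2
Stationarity residual: grad f(x) + sum_i lambda_i a_i = (0, 0)
  -> stationarity OK
Primal feasibility (all g_i <= 0): FAILS
Dual feasibility (all lambda_i >= 0): OK
Complementary slackness (lambda_i * g_i(x) = 0 for all i): OK

Verdict: the first failing condition is primal_feasibility -> primal.

primal


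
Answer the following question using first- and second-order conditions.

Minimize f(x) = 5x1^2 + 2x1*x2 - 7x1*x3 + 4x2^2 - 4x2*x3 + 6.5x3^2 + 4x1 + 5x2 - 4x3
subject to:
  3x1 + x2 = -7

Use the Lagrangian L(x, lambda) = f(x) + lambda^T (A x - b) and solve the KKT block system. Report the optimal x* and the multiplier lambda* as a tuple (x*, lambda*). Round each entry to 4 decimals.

Form the Lagrangian:
  L(x, lambda) = (1/2) x^T Q x + c^T x + lambda^T (A x - b)
Stationarity (grad_x L = 0): Q x + c + A^T lambda = 0.
Primal feasibility: A x = b.

This gives the KKT block system:
  [ Q   A^T ] [ x     ]   [-c ]
  [ A    0  ] [ lambda ] = [ b ]

Solving the linear system:
  x*      = (-1.965, -1.1051, -1.0904)
  lambda* = (3.409)
  f(x*)   = 7.4198

x* = (-1.965, -1.1051, -1.0904), lambda* = (3.409)


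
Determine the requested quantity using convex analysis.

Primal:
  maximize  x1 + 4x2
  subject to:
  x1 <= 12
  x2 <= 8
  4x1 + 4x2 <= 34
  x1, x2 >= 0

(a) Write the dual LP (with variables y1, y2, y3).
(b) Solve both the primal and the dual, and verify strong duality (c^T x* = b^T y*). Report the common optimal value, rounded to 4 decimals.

The standard primal-dual pair for 'max c^T x s.t. A x <= b, x >= 0' is:
  Dual:  min b^T y  s.t.  A^T y >= c,  y >= 0.

So the dual LP is:
  minimize  12y1 + 8y2 + 34y3
  subject to:
    y1 + 4y3 >= 1
    y2 + 4y3 >= 4
    y1, y2, y3 >= 0

Solving the primal: x* = (0.5, 8).
  primal value c^T x* = 32.5.
Solving the dual: y* = (0, 3, 0.25).
  dual value b^T y* = 32.5.
Strong duality: c^T x* = b^T y*. Confirmed.

32.5


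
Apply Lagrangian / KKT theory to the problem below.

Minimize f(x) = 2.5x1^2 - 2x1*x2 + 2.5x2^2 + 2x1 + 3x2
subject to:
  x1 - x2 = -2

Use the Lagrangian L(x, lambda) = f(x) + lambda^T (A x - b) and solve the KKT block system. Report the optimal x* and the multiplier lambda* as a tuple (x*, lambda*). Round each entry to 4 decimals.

Form the Lagrangian:
  L(x, lambda) = (1/2) x^T Q x + c^T x + lambda^T (A x - b)
Stationarity (grad_x L = 0): Q x + c + A^T lambda = 0.
Primal feasibility: A x = b.

This gives the KKT block system:
  [ Q   A^T ] [ x     ]   [-c ]
  [ A    0  ] [ lambda ] = [ b ]

Solving the linear system:
  x*      = (-1.8333, 0.1667)
  lambda* = (7.5)
  f(x*)   = 5.9167

x* = (-1.8333, 0.1667), lambda* = (7.5)


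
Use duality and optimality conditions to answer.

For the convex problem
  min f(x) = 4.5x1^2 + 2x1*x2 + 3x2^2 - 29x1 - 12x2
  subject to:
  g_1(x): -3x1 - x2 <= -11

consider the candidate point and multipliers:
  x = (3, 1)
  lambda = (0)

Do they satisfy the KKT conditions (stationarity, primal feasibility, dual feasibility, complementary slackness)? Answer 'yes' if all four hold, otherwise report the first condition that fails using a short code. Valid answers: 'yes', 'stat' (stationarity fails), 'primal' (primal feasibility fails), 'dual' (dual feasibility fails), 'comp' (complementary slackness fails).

Gradient of f: grad f(x) = Q x + c = (0, 0)
Constraint values g_i(x) = a_i^T x - b_i:
  g_1((3, 1)) = 1
Stationarity residual: grad f(x) + sum_i lambda_i a_i = (0, 0)
  -> stationarity OK
Primal feasibility (all g_i <= 0): FAILS
Dual feasibility (all lambda_i >= 0): OK
Complementary slackness (lambda_i * g_i(x) = 0 for all i): OK

Verdict: the first failing condition is primal_feasibility -> primal.

primal


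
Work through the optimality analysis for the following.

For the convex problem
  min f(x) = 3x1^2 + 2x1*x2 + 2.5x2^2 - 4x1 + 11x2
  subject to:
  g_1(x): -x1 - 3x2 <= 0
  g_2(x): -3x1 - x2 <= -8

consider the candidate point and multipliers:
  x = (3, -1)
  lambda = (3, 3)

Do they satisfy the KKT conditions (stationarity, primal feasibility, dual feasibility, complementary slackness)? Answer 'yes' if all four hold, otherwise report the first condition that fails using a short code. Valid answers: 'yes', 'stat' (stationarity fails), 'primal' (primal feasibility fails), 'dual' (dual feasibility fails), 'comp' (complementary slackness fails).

Gradient of f: grad f(x) = Q x + c = (12, 12)
Constraint values g_i(x) = a_i^T x - b_i:
  g_1((3, -1)) = 0
  g_2((3, -1)) = 0
Stationarity residual: grad f(x) + sum_i lambda_i a_i = (0, 0)
  -> stationarity OK
Primal feasibility (all g_i <= 0): OK
Dual feasibility (all lambda_i >= 0): OK
Complementary slackness (lambda_i * g_i(x) = 0 for all i): OK

Verdict: yes, KKT holds.

yes


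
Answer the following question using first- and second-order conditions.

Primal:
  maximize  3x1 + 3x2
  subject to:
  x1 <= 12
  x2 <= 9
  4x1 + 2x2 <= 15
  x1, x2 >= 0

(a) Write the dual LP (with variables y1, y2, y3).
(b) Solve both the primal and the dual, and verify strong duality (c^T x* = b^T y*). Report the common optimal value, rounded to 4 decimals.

The standard primal-dual pair for 'max c^T x s.t. A x <= b, x >= 0' is:
  Dual:  min b^T y  s.t.  A^T y >= c,  y >= 0.

So the dual LP is:
  minimize  12y1 + 9y2 + 15y3
  subject to:
    y1 + 4y3 >= 3
    y2 + 2y3 >= 3
    y1, y2, y3 >= 0

Solving the primal: x* = (0, 7.5).
  primal value c^T x* = 22.5.
Solving the dual: y* = (0, 0, 1.5).
  dual value b^T y* = 22.5.
Strong duality: c^T x* = b^T y*. Confirmed.

22.5


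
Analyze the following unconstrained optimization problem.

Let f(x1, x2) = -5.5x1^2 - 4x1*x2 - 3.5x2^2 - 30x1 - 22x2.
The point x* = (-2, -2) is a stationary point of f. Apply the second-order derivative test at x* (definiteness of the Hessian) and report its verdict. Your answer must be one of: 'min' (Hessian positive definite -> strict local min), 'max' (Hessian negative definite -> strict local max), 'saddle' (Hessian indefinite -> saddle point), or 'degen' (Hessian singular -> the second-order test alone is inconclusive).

Compute the Hessian H = grad^2 f:
  H = [[-11, -4], [-4, -7]]
Verify stationarity: grad f(x*) = H x* + g = (0, 0).
Eigenvalues of H: -13.4721, -4.5279.
Both eigenvalues < 0, so H is negative definite -> x* is a strict local max.

max


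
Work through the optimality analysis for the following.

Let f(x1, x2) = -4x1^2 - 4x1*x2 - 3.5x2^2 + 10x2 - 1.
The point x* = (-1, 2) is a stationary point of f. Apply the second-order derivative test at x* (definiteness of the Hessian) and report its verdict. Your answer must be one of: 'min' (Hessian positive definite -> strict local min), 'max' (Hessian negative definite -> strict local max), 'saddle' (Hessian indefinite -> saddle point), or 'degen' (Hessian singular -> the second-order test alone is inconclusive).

Compute the Hessian H = grad^2 f:
  H = [[-8, -4], [-4, -7]]
Verify stationarity: grad f(x*) = H x* + g = (0, 0).
Eigenvalues of H: -11.5311, -3.4689.
Both eigenvalues < 0, so H is negative definite -> x* is a strict local max.

max


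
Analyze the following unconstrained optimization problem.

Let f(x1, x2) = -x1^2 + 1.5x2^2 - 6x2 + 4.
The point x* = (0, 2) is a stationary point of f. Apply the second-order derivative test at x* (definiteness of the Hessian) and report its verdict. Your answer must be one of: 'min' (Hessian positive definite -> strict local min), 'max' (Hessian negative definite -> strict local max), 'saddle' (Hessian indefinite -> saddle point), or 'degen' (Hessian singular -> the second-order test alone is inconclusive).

Compute the Hessian H = grad^2 f:
  H = [[-2, 0], [0, 3]]
Verify stationarity: grad f(x*) = H x* + g = (0, 0).
Eigenvalues of H: -2, 3.
Eigenvalues have mixed signs, so H is indefinite -> x* is a saddle point.

saddle


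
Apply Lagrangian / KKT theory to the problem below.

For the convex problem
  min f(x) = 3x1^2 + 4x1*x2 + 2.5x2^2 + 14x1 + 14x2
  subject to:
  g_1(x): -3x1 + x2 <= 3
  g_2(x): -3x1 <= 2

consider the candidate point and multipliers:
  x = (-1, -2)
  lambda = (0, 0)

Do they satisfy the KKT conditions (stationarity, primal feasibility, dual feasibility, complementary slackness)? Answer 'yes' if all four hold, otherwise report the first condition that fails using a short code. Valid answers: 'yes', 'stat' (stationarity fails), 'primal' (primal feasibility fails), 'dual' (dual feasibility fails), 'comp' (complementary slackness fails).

Gradient of f: grad f(x) = Q x + c = (0, 0)
Constraint values g_i(x) = a_i^T x - b_i:
  g_1((-1, -2)) = -2
  g_2((-1, -2)) = 1
Stationarity residual: grad f(x) + sum_i lambda_i a_i = (0, 0)
  -> stationarity OK
Primal feasibility (all g_i <= 0): FAILS
Dual feasibility (all lambda_i >= 0): OK
Complementary slackness (lambda_i * g_i(x) = 0 for all i): OK

Verdict: the first failing condition is primal_feasibility -> primal.

primal


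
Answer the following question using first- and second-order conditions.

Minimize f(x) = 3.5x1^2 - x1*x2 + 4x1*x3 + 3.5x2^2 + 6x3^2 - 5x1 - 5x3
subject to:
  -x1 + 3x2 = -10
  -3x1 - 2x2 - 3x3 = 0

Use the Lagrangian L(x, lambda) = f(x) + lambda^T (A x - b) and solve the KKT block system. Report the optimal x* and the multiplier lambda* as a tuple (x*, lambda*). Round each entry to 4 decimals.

Form the Lagrangian:
  L(x, lambda) = (1/2) x^T Q x + c^T x + lambda^T (A x - b)
Stationarity (grad_x L = 0): Q x + c + A^T lambda = 0.
Primal feasibility: A x = b.

This gives the KKT block system:
  [ Q   A^T ] [ x     ]   [-c ]
  [ A    0  ] [ lambda ] = [ b ]

Solving the linear system:
  x*      = (1.7718, -2.7427, 0.0566)
  lambda* = (7.6052, 0.9223)
  f(x*)   = 33.4547

x* = (1.7718, -2.7427, 0.0566), lambda* = (7.6052, 0.9223)


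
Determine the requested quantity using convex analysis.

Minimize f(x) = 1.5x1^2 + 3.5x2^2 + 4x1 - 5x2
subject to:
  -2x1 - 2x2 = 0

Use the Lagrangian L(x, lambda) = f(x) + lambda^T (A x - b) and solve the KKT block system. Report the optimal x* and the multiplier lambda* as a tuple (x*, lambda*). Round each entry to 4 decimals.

Form the Lagrangian:
  L(x, lambda) = (1/2) x^T Q x + c^T x + lambda^T (A x - b)
Stationarity (grad_x L = 0): Q x + c + A^T lambda = 0.
Primal feasibility: A x = b.

This gives the KKT block system:
  [ Q   A^T ] [ x     ]   [-c ]
  [ A    0  ] [ lambda ] = [ b ]

Solving the linear system:
  x*      = (-0.9, 0.9)
  lambda* = (0.65)
  f(x*)   = -4.05

x* = (-0.9, 0.9), lambda* = (0.65)
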